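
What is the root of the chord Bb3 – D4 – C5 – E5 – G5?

C

Bb, D, C, E, G are the tones of a C dominant ninth chord (C–E–G–Bb–D), making C the root.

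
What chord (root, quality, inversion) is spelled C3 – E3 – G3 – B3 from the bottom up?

C major seventh, root position

The distinct note names are C, E, G, B. Stacked in thirds they read C–E–G–B, which is a major seventh chord on C.
With the root (C) in the bass, the chord is in root position (figured bass 7).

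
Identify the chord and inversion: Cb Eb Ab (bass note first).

Ab minor, first inversion

The distinct note names are Cb, Eb, Ab. Stacked in thirds they read Ab–Cb–Eb, which is a minor triad on Ab.
With the third (Cb) in the bass, the chord is in first inversion (figured bass 6).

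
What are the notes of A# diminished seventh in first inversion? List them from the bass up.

The chord tones are A#–C#–E–G. With the third (C#) lowest for first inversion: C#, E, G, A#.

C#, E, G, A#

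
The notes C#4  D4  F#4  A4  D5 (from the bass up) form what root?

D

Reordering C#, D, F#, A into stacked thirds gives D–F#–A–C#; the bottom of that stack, D, is the root.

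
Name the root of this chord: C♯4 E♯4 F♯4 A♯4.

Reordering C#, E#, F#, A# into stacked thirds gives F#–A#–C#–E#; the bottom of that stack, F#, is the root.

F#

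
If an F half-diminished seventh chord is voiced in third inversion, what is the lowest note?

The seventh of F half-diminished seventh (F–Ab–Cb–Eb) is Eb; that is the bass in third inversion.

Eb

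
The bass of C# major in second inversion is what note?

G#

C# major is C#–E#–G#. Second inversion places the fifth in the bass: G#.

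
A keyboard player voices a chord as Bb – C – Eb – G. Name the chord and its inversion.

C minor seventh, third inversion

The pitch classes Bb, C, Eb, G arrange in thirds as C–Eb–G–Bb: a C minor seventh chord.
With the seventh (Bb) in the bass, the chord is in third inversion (figured bass 4/2).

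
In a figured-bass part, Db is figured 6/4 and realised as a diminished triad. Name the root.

G

The figures 6/4 mean the fifth of the chord is in the bass. If Db is the fifth of a diminished triad, the root is G (chord tones G–Bb–Db).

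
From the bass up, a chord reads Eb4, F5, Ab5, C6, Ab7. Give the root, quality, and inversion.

F minor seventh, third inversion

Reducing to letter names: Eb, F, Ab, C. These stack in thirds as F–Ab–C–Eb — an F minor seventh chord.
Eb is the seventh of F minor seventh; seventh in the bass means third inversion (figured bass 4/2).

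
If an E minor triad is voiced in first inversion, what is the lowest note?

G

E minor is E–G–B. First inversion places the third in the bass: G.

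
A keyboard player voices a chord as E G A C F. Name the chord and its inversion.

F major ninth, third inversion

The distinct note names are E, G, A, C, F. Stacked in thirds they read F–A–C–E–G, which is a major ninth chord on F.
With the seventh (E) in the bass, the chord is in third inversion.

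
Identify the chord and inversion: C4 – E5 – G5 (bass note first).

The pitch classes C, E, G arrange in thirds as C–E–G: a C major triad.
The lowest note is C, the root of the chord, so this is root position (figured bass 5/3).

C major, root position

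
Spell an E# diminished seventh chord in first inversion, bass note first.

G#, B, D, E#

Spelling E# diminished seventh: E#–G#–B–D. In first inversion the third is bass, giving G#, B, D, E# from the bottom.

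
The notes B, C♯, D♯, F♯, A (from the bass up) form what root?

B

Reordering B, C#, D#, F#, A into stacked thirds gives B–D#–F#–A–C#; the bottom of that stack, B, is the root.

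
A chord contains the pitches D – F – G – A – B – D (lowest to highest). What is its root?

D, F, G, A, B are the tones of a G dominant ninth chord (G–B–D–F–A), making G the root.

G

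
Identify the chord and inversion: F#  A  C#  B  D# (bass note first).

The distinct note names are F#, A, C#, B, D#. Stacked in thirds they read B–D#–F#–A–C#, which is a dominant ninth chord on B.
With the fifth (F#) in the bass, the chord is in second inversion.

B dominant ninth, second inversion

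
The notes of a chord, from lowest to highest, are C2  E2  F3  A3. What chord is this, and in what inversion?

F major seventh, second inversion

Reducing to letter names: C, E, F, A. These stack in thirds as F–A–C–E — an F major seventh chord.
With the fifth (C) in the bass, the chord is in second inversion (figured bass 4/3).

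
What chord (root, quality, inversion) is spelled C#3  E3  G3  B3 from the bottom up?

C# half-diminished seventh, root position

Reducing to letter names: C#, E, G, B. These stack in thirds as C#–E–G–B — a C# half-diminished seventh chord.
C# is the root of C# half-diminished seventh; root in the bass means root position (figured bass 7).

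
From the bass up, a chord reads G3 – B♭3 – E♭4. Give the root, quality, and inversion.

Reducing to letter names: G, Bb, Eb. These stack in thirds as Eb–G–Bb — an Eb major triad.
G is the third of Eb major; third in the bass means first inversion (figured bass 6).

Eb major, first inversion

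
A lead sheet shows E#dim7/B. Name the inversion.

E#dim7/B means E# diminished seventh with B in the bass. B is the fifth of E# diminished seventh (E#–G#–B–D), so this is second inversion.

second inversion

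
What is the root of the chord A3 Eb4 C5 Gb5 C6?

A, Eb, C, Gb are the tones of an A diminished seventh chord (A–C–Eb–Gb), making A the root.

A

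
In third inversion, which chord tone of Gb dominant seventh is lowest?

Fb

Gb dominant seventh is Gb–Bb–Db–Fb. Third inversion places the seventh in the bass: Fb.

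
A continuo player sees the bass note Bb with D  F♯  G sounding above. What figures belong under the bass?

The notes Bb, D, F#, G stack in thirds as G–Bb–D–F# — a G minor-major seventh chord. The bass Bb is the third, so this is first inversion: figured 6/5.

6/5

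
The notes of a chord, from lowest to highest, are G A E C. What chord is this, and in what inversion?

A minor seventh, third inversion

The pitch classes G, A, E, C arrange in thirds as A–C–E–G: an A minor seventh chord.
G is the seventh of A minor seventh; seventh in the bass means third inversion (figured bass 4/2).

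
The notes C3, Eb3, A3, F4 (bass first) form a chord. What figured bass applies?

The notes C, Eb, A, F stack in thirds as F–A–C–Eb — an F dominant seventh chord. The bass C is the fifth, so this is second inversion: figured 4/3.

4/3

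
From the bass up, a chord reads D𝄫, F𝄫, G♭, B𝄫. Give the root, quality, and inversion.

Gb diminished seventh, second inversion

The pitch classes Dbb, Fbb, Gb, Bbb arrange in thirds as Gb–Bbb–Dbb–Fbb: a Gb diminished seventh chord.
The lowest note is Dbb, the fifth of the chord, so this is second inversion (figured bass 4/3).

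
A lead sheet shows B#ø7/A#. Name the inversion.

B#ø7/A# means B# half-diminished seventh with A# in the bass. A# is the seventh of B# half-diminished seventh (B#–D#–F#–A#), so this is third inversion.

third inversion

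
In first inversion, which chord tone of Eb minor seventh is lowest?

Gb

The third of Eb minor seventh (Eb–Gb–Bb–Db) is Gb; that is the bass in first inversion.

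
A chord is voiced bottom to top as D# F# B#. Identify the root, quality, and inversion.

B# diminished, first inversion

Reducing to letter names: D#, F#, B#. These stack in thirds as B#–D#–F# — a B# diminished triad.
With the third (D#) in the bass, the chord is in first inversion (figured bass 6).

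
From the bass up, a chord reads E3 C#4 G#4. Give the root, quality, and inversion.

Reducing to letter names: E, C#, G#. These stack in thirds as C#–E–G# — a C# minor triad.
With the third (E) in the bass, the chord is in first inversion (figured bass 6).

C# minor, first inversion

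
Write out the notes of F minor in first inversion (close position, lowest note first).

Spelling F minor: F–Ab–C. In first inversion the third is bass, giving Ab, C, F from the bottom.

Ab, C, F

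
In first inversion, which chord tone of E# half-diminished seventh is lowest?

In first inversion the third is lowest. For E# half-diminished seventh (E#–G#–B–D#) that is G#.

G#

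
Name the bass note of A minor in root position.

A

In root position the root is lowest. For A minor (A–C–E) that is A.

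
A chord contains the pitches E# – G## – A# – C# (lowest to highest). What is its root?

Reordering E#, G##, A#, C# into stacked thirds gives A#–C#–E#–G##; the bottom of that stack, A#, is the root.

A#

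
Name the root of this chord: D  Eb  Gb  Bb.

Eb

The distinct letter names are D, Eb, Gb, Bb. Arranged as a stack of thirds they read Eb–Gb–Bb–D, so Eb is the root (an Eb minor-major seventh chord).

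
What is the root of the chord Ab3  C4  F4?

F

Reordering Ab, C, F into stacked thirds gives F–Ab–C; the bottom of that stack, F, is the root.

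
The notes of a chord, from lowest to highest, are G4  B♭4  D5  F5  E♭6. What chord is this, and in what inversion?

Eb major ninth, first inversion

The distinct note names are G, Bb, D, F, Eb. Stacked in thirds they read Eb–G–Bb–D–F, which is a major ninth chord on Eb.
With the third (G) in the bass, the chord is in first inversion.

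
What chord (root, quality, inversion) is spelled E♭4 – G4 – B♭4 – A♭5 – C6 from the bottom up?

Ab major ninth, second inversion

Reducing to letter names: Eb, G, Bb, Ab, C. These stack in thirds as Ab–C–Eb–G–Bb — an Ab major ninth chord.
Eb is the fifth of Ab major ninth; fifth in the bass means second inversion.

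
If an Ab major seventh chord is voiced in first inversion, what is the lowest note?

Ab major seventh is Ab–C–Eb–G. First inversion places the third in the bass: C.

C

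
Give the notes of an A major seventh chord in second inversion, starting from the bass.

A major seventh is A–C#–E–G#. Second inversion puts the fifth (E) in the bass, with the remaining tones above: E, G#, A, C#.

E, G#, A, C#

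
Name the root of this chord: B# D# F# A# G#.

G#

The distinct letter names are B#, D#, F#, A#, G#. Arranged as a stack of thirds they read G#–B#–D#–F#–A#, so G# is the root (a G# dominant ninth chord).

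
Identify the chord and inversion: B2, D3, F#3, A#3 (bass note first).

Reducing to letter names: B, D, F#, A#. These stack in thirds as B–D–F#–A# — a B minor-major seventh chord.
With the root (B) in the bass, the chord is in root position (figured bass 7).

B minor-major seventh, root position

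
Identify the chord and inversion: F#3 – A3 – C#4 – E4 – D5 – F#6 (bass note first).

D major ninth, first inversion

The pitch classes F#, A, C#, E, D arrange in thirds as D–F#–A–C#–E: a D major ninth chord.
The lowest note is F#, the third of the chord, so this is first inversion.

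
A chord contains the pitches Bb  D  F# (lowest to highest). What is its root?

Bb, D, F# are the tones of a Bb augmented triad (Bb–D–F#), making Bb the root.

Bb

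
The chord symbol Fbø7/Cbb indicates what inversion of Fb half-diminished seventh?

Fbø7/Cbb means Fb half-diminished seventh with Cbb in the bass. Cbb is the fifth of Fb half-diminished seventh (Fb–Abb–Cbb–Ebb), so this is second inversion.

second inversion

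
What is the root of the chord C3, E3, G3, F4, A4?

The distinct letter names are C, E, G, F, A. Arranged as a stack of thirds they read F–A–C–E–G, so F is the root (an F major ninth chord).

F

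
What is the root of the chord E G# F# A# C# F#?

Reordering E, G#, F#, A#, C# into stacked thirds gives F#–A#–C#–E–G#; the bottom of that stack, F#, is the root.

F#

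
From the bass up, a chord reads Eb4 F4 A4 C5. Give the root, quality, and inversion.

The distinct note names are Eb, F, A, C. Stacked in thirds they read F–A–C–Eb, which is a dominant seventh chord on F.
The lowest note is Eb, the seventh of the chord, so this is third inversion (figured bass 4/2).

F dominant seventh, third inversion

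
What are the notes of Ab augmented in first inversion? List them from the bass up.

The chord tones are Ab–C–E. With the third (C) lowest for first inversion: C, E, Ab.

C, E, Ab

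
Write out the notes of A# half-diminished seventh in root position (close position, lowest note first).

A#, C#, E, G#

Spelling A# half-diminished seventh: A#–C#–E–G#. In root position the root is bass, giving A#, C#, E, G# from the bottom.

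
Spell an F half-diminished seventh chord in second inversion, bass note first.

F half-diminished seventh is F–Ab–Cb–Eb. Second inversion puts the fifth (Cb) in the bass, with the remaining tones above: Cb, Eb, F, Ab.

Cb, Eb, F, Ab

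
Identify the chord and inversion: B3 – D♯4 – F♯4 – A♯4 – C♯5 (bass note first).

B major ninth, root position

Reducing to letter names: B, D#, F#, A#, C#. These stack in thirds as B–D#–F#–A#–C# — a B major ninth chord.
B is the root of B major ninth; root in the bass means root position.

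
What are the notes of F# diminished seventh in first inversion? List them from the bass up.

The chord tones are F#–A–C–Eb. With the third (A) lowest for first inversion: A, C, Eb, F#.

A, C, Eb, F#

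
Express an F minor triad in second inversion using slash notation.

Fm/C

Second inversion of F minor has the fifth (C) in the bass. As a slash chord: Fm/C.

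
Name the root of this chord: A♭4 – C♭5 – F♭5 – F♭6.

Fb

Reordering Ab, Cb, Fb into stacked thirds gives Fb–Ab–Cb; the bottom of that stack, Fb, is the root.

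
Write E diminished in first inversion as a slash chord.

First inversion of E diminished has the third (G) in the bass. As a slash chord: Edim/G.

Edim/G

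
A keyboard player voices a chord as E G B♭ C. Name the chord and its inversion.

Reducing to letter names: E, G, Bb, C. These stack in thirds as C–E–G–Bb — a C dominant seventh chord.
With the third (E) in the bass, the chord is in first inversion (figured bass 6/5).

C dominant seventh, first inversion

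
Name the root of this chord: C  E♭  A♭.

C, Eb, Ab are the tones of an Ab major triad (Ab–C–Eb), making Ab the root.

Ab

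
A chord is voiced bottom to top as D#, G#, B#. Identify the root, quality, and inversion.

G# major, second inversion

The pitch classes D#, G#, B# arrange in thirds as G#–B#–D#: a G# major triad.
D# is the fifth of G# major; fifth in the bass means second inversion (figured bass 6/4).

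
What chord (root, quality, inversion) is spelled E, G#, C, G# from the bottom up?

C augmented, first inversion

The pitch classes E, G#, C arrange in thirds as C–E–G#: a C augmented triad.
E is the third of C augmented; third in the bass means first inversion (figured bass 6).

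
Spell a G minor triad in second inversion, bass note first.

D, G, Bb

The chord tones are G–Bb–D. With the fifth (D) lowest for second inversion: D, G, Bb.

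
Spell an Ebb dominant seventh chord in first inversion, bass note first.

Spelling Ebb dominant seventh: Ebb–Gb–Bbb–Dbb. In first inversion the third is bass, giving Gb, Bbb, Dbb, Ebb from the bottom.

Gb, Bbb, Dbb, Ebb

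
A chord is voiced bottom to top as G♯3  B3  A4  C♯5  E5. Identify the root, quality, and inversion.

A major ninth, third inversion

The distinct note names are G#, B, A, C#, E. Stacked in thirds they read A–C#–E–G#–B, which is a major ninth chord on A.
G# is the seventh of A major ninth; seventh in the bass means third inversion.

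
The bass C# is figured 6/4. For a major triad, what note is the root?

F#

The figures 6/4 mean the fifth of the chord is in the bass. If C# is the fifth of a major triad, the root is F# (chord tones F#–A#–C#).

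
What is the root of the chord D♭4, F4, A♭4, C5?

Db

Db, F, Ab, C are the tones of a Db major seventh chord (Db–F–Ab–C), making Db the root.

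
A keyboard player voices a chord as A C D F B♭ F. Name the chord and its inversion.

The distinct note names are A, C, D, F, Bb. Stacked in thirds they read Bb–D–F–A–C, which is a major ninth chord on Bb.
With the seventh (A) in the bass, the chord is in third inversion.

Bb major ninth, third inversion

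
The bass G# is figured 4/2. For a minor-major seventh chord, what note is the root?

The figures 4/2 mean the seventh of the chord is in the bass. If G# is the seventh of a minor-major seventh chord, the root is A (chord tones A–C–E–G#).

A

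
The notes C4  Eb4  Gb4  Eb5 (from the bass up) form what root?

C

The distinct letter names are C, Eb, Gb. Arranged as a stack of thirds they read C–Eb–Gb, so C is the root (a C diminished triad).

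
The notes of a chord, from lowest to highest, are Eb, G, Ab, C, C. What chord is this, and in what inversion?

Reducing to letter names: Eb, G, Ab, C. These stack in thirds as Ab–C–Eb–G — an Ab major seventh chord.
Eb is the fifth of Ab major seventh; fifth in the bass means second inversion (figured bass 4/3).

Ab major seventh, second inversion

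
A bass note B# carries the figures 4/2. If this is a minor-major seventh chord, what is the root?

The figures 4/2 mean the seventh of the chord is in the bass. If B# is the seventh of a minor-major seventh chord, the root is C# (chord tones C#–E–G#–B#).

C#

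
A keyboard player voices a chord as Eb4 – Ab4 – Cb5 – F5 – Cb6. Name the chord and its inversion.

The pitch classes Eb, Ab, Cb, F arrange in thirds as F–Ab–Cb–Eb: an F half-diminished seventh chord.
The lowest note is Eb, the seventh of the chord, so this is third inversion (figured bass 4/2).

F half-diminished seventh, third inversion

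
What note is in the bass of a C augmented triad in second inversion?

C augmented is C–E–G#. Second inversion places the fifth in the bass: G#.

G#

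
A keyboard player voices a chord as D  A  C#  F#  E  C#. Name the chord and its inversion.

D major ninth, root position

The pitch classes D, A, C#, F#, E arrange in thirds as D–F#–A–C#–E: a D major ninth chord.
With the root (D) in the bass, the chord is in root position.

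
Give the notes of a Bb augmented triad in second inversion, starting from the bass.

The chord tones are Bb–D–F#. With the fifth (F#) lowest for second inversion: F#, Bb, D.

F#, Bb, D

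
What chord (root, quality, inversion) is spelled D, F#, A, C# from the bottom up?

D major seventh, root position

Reducing to letter names: D, F#, A, C#. These stack in thirds as D–F#–A–C# — a D major seventh chord.
With the root (D) in the bass, the chord is in root position (figured bass 7).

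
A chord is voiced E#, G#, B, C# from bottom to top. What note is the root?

C#

The distinct letter names are E#, G#, B, C#. Arranged as a stack of thirds they read C#–E#–G#–B, so C# is the root (a C# dominant seventh chord).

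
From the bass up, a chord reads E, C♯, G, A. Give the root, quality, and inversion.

A dominant seventh, second inversion

Reducing to letter names: E, C#, G, A. These stack in thirds as A–C#–E–G — an A dominant seventh chord.
E is the fifth of A dominant seventh; fifth in the bass means second inversion (figured bass 4/3).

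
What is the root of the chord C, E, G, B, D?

The distinct letter names are C, E, G, B, D. Arranged as a stack of thirds they read C–E–G–B–D, so C is the root (a C major ninth chord).

C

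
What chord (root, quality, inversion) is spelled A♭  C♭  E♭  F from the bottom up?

F half-diminished seventh, first inversion

Reducing to letter names: Ab, Cb, Eb, F. These stack in thirds as F–Ab–Cb–Eb — an F half-diminished seventh chord.
The lowest note is Ab, the third of the chord, so this is first inversion (figured bass 6/5).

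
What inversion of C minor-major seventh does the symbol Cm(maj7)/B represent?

Cm(maj7)/B means C minor-major seventh with B in the bass. B is the seventh of C minor-major seventh (C–Eb–G–B), so this is third inversion.

third inversion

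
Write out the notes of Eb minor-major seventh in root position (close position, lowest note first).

Spelling Eb minor-major seventh: Eb–Gb–Bb–D. In root position the root is bass, giving Eb, Gb, Bb, D from the bottom.

Eb, Gb, Bb, D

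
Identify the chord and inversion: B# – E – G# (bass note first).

E augmented, second inversion

Reducing to letter names: B#, E, G#. These stack in thirds as E–G#–B# — an E augmented triad.
The lowest note is B#, the fifth of the chord, so this is second inversion (figured bass 6/4).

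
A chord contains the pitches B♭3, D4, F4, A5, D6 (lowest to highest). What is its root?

Bb, D, F, A are the tones of a Bb major seventh chord (Bb–D–F–A), making Bb the root.

Bb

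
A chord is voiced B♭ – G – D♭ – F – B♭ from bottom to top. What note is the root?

G

The distinct letter names are Bb, G, Db, F. Arranged as a stack of thirds they read G–Bb–Db–F, so G is the root (a G half-diminished seventh chord).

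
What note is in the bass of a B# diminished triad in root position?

B#

The root of B# diminished (B#–D#–F#) is B#; that is the bass in root position.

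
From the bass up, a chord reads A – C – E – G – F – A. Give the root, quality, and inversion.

The pitch classes A, C, E, G, F arrange in thirds as F–A–C–E–G: an F major ninth chord.
A is the third of F major ninth; third in the bass means first inversion.

F major ninth, first inversion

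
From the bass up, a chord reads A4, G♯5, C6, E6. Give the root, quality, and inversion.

A minor-major seventh, root position

The distinct note names are A, G#, C, E. Stacked in thirds they read A–C–E–G#, which is a minor-major seventh chord on A.
With the root (A) in the bass, the chord is in root position (figured bass 7).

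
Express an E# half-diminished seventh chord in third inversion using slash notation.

Third inversion of E# half-diminished seventh has the seventh (D#) in the bass. As a slash chord: E#ø7/D#.

E#ø7/D#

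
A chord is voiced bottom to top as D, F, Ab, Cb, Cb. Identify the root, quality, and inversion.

The distinct note names are D, F, Ab, Cb. Stacked in thirds they read D–F–Ab–Cb, which is a diminished seventh chord on D.
D is the root of D diminished seventh; root in the bass means root position (figured bass 7).

D diminished seventh, root position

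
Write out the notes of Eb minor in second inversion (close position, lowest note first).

Bb, Eb, Gb

Spelling Eb minor: Eb–Gb–Bb. In second inversion the fifth is bass, giving Bb, Eb, Gb from the bottom.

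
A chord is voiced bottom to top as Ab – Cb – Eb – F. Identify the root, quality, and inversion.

F half-diminished seventh, first inversion

The pitch classes Ab, Cb, Eb, F arrange in thirds as F–Ab–Cb–Eb: an F half-diminished seventh chord.
With the third (Ab) in the bass, the chord is in first inversion (figured bass 6/5).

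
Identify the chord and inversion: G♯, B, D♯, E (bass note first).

E major seventh, first inversion

The pitch classes G#, B, D#, E arrange in thirds as E–G#–B–D#: an E major seventh chord.
The lowest note is G#, the third of the chord, so this is first inversion (figured bass 6/5).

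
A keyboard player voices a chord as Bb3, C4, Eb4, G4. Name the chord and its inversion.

Reducing to letter names: Bb, C, Eb, G. These stack in thirds as C–Eb–G–Bb — a C minor seventh chord.
With the seventh (Bb) in the bass, the chord is in third inversion (figured bass 4/2).

C minor seventh, third inversion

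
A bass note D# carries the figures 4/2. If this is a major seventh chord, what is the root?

The figures 4/2 mean the seventh of the chord is in the bass. If D# is the seventh of a major seventh chord, the root is E (chord tones E–G#–B–D#).

E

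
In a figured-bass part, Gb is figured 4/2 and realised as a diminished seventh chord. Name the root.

A

The figures 4/2 mean the seventh of the chord is in the bass. If Gb is the seventh of a diminished seventh chord, the root is A (chord tones A–C–Eb–Gb).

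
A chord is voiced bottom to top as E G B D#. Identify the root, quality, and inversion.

E minor-major seventh, root position

The pitch classes E, G, B, D# arrange in thirds as E–G–B–D#: an E minor-major seventh chord.
The lowest note is E, the root of the chord, so this is root position (figured bass 7).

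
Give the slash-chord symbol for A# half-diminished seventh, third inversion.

Third inversion of A# half-diminished seventh has the seventh (G#) in the bass. As a slash chord: A#ø7/G#.

A#ø7/G#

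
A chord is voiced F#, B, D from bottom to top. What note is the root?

Reordering F#, B, D into stacked thirds gives B–D–F#; the bottom of that stack, B, is the root.

B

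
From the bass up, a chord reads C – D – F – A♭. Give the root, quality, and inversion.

The distinct note names are C, D, F, Ab. Stacked in thirds they read D–F–Ab–C, which is a half-diminished seventh chord on D.
C is the seventh of D half-diminished seventh; seventh in the bass means third inversion (figured bass 4/2).

D half-diminished seventh, third inversion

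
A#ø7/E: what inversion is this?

A#ø7/E means A# half-diminished seventh with E in the bass. E is the fifth of A# half-diminished seventh (A#–C#–E–G#), so this is second inversion.

second inversion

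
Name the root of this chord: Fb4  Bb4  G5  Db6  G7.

G

The distinct letter names are Fb, Bb, G, Db. Arranged as a stack of thirds they read G–Bb–Db–Fb, so G is the root (a G diminished seventh chord).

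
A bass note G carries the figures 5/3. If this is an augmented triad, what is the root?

The figures 5/3 mean the root of the chord is in the bass. If G is the root of an augmented triad, the root is G (chord tones G–B–D#).

G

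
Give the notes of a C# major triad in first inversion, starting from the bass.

Spelling C# major: C#–E#–G#. In first inversion the third is bass, giving E#, G#, C# from the bottom.

E#, G#, C#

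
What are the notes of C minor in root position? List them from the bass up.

Spelling C minor: C–Eb–G. In root position the root is bass, giving C, Eb, G from the bottom.

C, Eb, G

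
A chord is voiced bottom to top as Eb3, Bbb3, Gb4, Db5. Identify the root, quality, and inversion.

The distinct note names are Eb, Bbb, Gb, Db. Stacked in thirds they read Eb–Gb–Bbb–Db, which is a half-diminished seventh chord on Eb.
With the root (Eb) in the bass, the chord is in root position (figured bass 7).

Eb half-diminished seventh, root position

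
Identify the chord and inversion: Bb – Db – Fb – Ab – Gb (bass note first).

The pitch classes Bb, Db, Fb, Ab, Gb arrange in thirds as Gb–Bb–Db–Fb–Ab: a Gb dominant ninth chord.
With the third (Bb) in the bass, the chord is in first inversion.

Gb dominant ninth, first inversion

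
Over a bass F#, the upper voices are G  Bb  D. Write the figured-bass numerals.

4/2

The notes F#, G, Bb, D stack in thirds as G–Bb–D–F# — a G minor-major seventh chord. The bass F# is the seventh, so this is third inversion: figured 4/2.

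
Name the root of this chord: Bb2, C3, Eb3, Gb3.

Reordering Bb, C, Eb, Gb into stacked thirds gives C–Eb–Gb–Bb; the bottom of that stack, C, is the root.

C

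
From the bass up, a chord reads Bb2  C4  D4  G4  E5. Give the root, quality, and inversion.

The distinct note names are Bb, C, D, G, E. Stacked in thirds they read C–E–G–Bb–D, which is a dominant ninth chord on C.
With the seventh (Bb) in the bass, the chord is in third inversion.

C dominant ninth, third inversion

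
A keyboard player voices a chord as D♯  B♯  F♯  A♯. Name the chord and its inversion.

B# half-diminished seventh, first inversion

The distinct note names are D#, B#, F#, A#. Stacked in thirds they read B#–D#–F#–A#, which is a half-diminished seventh chord on B#.
With the third (D#) in the bass, the chord is in first inversion (figured bass 6/5).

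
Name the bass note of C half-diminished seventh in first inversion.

In first inversion the third is lowest. For C half-diminished seventh (C–Eb–Gb–Bb) that is Eb.

Eb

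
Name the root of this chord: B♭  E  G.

Bb, E, G are the tones of an E diminished triad (E–G–Bb), making E the root.

E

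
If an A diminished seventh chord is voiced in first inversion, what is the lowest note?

C

The third of A diminished seventh (A–C–Eb–Gb) is C; that is the bass in first inversion.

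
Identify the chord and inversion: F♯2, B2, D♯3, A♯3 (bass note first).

The distinct note names are F#, B, D#, A#. Stacked in thirds they read B–D#–F#–A#, which is a major seventh chord on B.
With the fifth (F#) in the bass, the chord is in second inversion (figured bass 4/3).

B major seventh, second inversion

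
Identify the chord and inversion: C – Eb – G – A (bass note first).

Reducing to letter names: C, Eb, G, A. These stack in thirds as A–C–Eb–G — an A half-diminished seventh chord.
With the third (C) in the bass, the chord is in first inversion (figured bass 6/5).

A half-diminished seventh, first inversion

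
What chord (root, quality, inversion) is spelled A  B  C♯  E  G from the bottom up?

The pitch classes A, B, C#, E, G arrange in thirds as A–C#–E–G–B: an A dominant ninth chord.
A is the root of A dominant ninth; root in the bass means root position.

A dominant ninth, root position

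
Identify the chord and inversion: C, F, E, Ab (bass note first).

Reducing to letter names: C, F, E, Ab. These stack in thirds as F–Ab–C–E — an F minor-major seventh chord.
C is the fifth of F minor-major seventh; fifth in the bass means second inversion (figured bass 4/3).

F minor-major seventh, second inversion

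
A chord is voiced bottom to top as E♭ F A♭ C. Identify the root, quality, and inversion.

The distinct note names are Eb, F, Ab, C. Stacked in thirds they read F–Ab–C–Eb, which is a minor seventh chord on F.
The lowest note is Eb, the seventh of the chord, so this is third inversion (figured bass 4/2).

F minor seventh, third inversion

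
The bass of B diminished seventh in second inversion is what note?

The fifth of B diminished seventh (B–D–F–Ab) is F; that is the bass in second inversion.

F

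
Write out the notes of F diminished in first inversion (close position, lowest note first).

Ab, Cb, F

The chord tones are F–Ab–Cb. With the third (Ab) lowest for first inversion: Ab, Cb, F.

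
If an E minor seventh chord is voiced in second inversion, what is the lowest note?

B

E minor seventh is E–G–B–D. Second inversion places the fifth in the bass: B.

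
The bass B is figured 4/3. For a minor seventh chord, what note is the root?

E

The figures 4/3 mean the fifth of the chord is in the bass. If B is the fifth of a minor seventh chord, the root is E (chord tones E–G–B–D).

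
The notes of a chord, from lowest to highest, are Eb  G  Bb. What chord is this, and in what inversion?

The pitch classes Eb, G, Bb arrange in thirds as Eb–G–Bb: an Eb major triad.
With the root (Eb) in the bass, the chord is in root position (figured bass 5/3).

Eb major, root position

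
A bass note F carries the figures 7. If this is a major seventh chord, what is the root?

The figures 7 mean the root of the chord is in the bass. If F is the root of a major seventh chord, the root is F (chord tones F–A–C–E).

F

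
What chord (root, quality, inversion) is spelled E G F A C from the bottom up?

F major ninth, third inversion

The pitch classes E, G, F, A, C arrange in thirds as F–A–C–E–G: an F major ninth chord.
The lowest note is E, the seventh of the chord, so this is third inversion.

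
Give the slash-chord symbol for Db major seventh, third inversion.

Third inversion of Db major seventh has the seventh (C) in the bass. As a slash chord: Dbmaj7/C.

Dbmaj7/C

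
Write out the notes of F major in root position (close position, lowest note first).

The chord tones are F–A–C. With the root (F) lowest for root position: F, A, C.

F, A, C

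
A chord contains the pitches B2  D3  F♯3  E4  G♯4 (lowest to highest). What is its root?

E

The distinct letter names are B, D, F#, E, G#. Arranged as a stack of thirds they read E–G#–B–D–F#, so E is the root (an E dominant ninth chord).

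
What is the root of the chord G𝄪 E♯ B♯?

Reordering G##, E#, B# into stacked thirds gives E#–G##–B#; the bottom of that stack, E#, is the root.

E#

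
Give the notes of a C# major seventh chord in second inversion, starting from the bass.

Spelling C# major seventh: C#–E#–G#–B#. In second inversion the fifth is bass, giving G#, B#, C#, E# from the bottom.

G#, B#, C#, E#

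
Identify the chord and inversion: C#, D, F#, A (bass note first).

Reducing to letter names: C#, D, F#, A. These stack in thirds as D–F#–A–C# — a D major seventh chord.
C# is the seventh of D major seventh; seventh in the bass means third inversion (figured bass 4/2).

D major seventh, third inversion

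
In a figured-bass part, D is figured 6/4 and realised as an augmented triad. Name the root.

The figures 6/4 mean the fifth of the chord is in the bass. If D is the fifth of an augmented triad, the root is Gb (chord tones Gb–Bb–D).

Gb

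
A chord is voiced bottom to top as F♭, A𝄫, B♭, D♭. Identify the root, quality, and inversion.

The distinct note names are Fb, Abb, Bb, Db. Stacked in thirds they read Bb–Db–Fb–Abb, which is a diminished seventh chord on Bb.
The lowest note is Fb, the fifth of the chord, so this is second inversion (figured bass 4/3).

Bb diminished seventh, second inversion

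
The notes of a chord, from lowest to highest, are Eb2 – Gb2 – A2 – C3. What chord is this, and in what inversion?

The distinct note names are Eb, Gb, A, C. Stacked in thirds they read A–C–Eb–Gb, which is a diminished seventh chord on A.
Eb is the fifth of A diminished seventh; fifth in the bass means second inversion (figured bass 4/3).

A diminished seventh, second inversion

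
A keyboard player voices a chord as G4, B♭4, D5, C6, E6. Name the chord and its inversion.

C dominant ninth, second inversion

The distinct note names are G, Bb, D, C, E. Stacked in thirds they read C–E–G–Bb–D, which is a dominant ninth chord on C.
With the fifth (G) in the bass, the chord is in second inversion.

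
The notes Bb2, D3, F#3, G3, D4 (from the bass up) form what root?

Bb, D, F#, G are the tones of a G minor-major seventh chord (G–Bb–D–F#), making G the root.

G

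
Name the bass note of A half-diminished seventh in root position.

A

A half-diminished seventh is A–C–Eb–G. Root position places the root in the bass: A.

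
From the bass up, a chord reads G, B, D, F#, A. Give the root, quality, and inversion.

G major ninth, root position

The distinct note names are G, B, D, F#, A. Stacked in thirds they read G–B–D–F#–A, which is a major ninth chord on G.
G is the root of G major ninth; root in the bass means root position.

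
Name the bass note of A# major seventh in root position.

In root position the root is lowest. For A# major seventh (A#–C##–E#–G##) that is A#.

A#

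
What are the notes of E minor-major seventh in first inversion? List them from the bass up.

The chord tones are E–G–B–D#. With the third (G) lowest for first inversion: G, B, D#, E.

G, B, D#, E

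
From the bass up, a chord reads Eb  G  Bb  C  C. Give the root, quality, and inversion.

C minor seventh, first inversion

The distinct note names are Eb, G, Bb, C. Stacked in thirds they read C–Eb–G–Bb, which is a minor seventh chord on C.
With the third (Eb) in the bass, the chord is in first inversion (figured bass 6/5).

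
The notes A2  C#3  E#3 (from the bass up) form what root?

A, C#, E# are the tones of an A augmented triad (A–C#–E#), making A the root.

A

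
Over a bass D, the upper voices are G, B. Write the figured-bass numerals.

6/4

The notes D, G, B stack in thirds as G–B–D — a G major triad. The bass D is the fifth, so this is second inversion: figured 6/4.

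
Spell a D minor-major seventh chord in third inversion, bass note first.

C#, D, F, A

Spelling D minor-major seventh: D–F–A–C#. In third inversion the seventh is bass, giving C#, D, F, A from the bottom.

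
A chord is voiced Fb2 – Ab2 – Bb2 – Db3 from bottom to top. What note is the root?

Reordering Fb, Ab, Bb, Db into stacked thirds gives Bb–Db–Fb–Ab; the bottom of that stack, Bb, is the root.

Bb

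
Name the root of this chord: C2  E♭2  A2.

C, Eb, A are the tones of an A diminished triad (A–C–Eb), making A the root.

A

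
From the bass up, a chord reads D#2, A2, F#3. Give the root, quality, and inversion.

D# diminished, root position

Reducing to letter names: D#, A, F#. These stack in thirds as D#–F#–A — a D# diminished triad.
With the root (D#) in the bass, the chord is in root position (figured bass 5/3).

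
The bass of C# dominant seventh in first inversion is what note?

C# dominant seventh is C#–E#–G#–B. First inversion places the third in the bass: E#.

E#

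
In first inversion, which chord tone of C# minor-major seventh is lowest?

E

In first inversion the third is lowest. For C# minor-major seventh (C#–E–G#–B#) that is E.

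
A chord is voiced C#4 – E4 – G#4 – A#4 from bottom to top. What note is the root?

The distinct letter names are C#, E, G#, A#. Arranged as a stack of thirds they read A#–C#–E–G#, so A# is the root (an A# half-diminished seventh chord).

A#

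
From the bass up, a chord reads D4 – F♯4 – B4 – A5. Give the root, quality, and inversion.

B minor seventh, first inversion

Reducing to letter names: D, F#, B, A. These stack in thirds as B–D–F#–A — a B minor seventh chord.
The lowest note is D, the third of the chord, so this is first inversion (figured bass 6/5).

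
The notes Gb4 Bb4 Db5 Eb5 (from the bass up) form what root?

Eb

Gb, Bb, Db, Eb are the tones of an Eb minor seventh chord (Eb–Gb–Bb–Db), making Eb the root.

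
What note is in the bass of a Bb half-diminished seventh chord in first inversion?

Db

The third of Bb half-diminished seventh (Bb–Db–Fb–Ab) is Db; that is the bass in first inversion.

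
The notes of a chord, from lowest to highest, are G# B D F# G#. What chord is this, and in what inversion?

Reducing to letter names: G#, B, D, F#. These stack in thirds as G#–B–D–F# — a G# half-diminished seventh chord.
G# is the root of G# half-diminished seventh; root in the bass means root position (figured bass 7).

G# half-diminished seventh, root position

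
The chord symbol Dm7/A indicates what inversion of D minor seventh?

Dm7/A means D minor seventh with A in the bass. A is the fifth of D minor seventh (D–F–A–C), so this is second inversion.

second inversion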